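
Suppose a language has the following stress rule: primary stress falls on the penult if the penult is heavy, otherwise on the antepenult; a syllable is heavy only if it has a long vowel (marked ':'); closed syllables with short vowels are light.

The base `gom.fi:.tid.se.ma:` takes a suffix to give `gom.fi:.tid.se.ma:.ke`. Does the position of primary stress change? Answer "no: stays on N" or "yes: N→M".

Base `gom.fi:.tid.se.ma:` (5 syllables):
  Weights: 3 tid L, 4 se L, 5 ma: H.
  The penult (syllable 4, se) is light, so stress falls on the antepenult (syllable 3, tid).
  → primary stress on syllable 3.
Suffixed `gom.fi:.tid.se.ma:.ke` (6 syllables):
  Weights: 4 se L, 5 ma: H, 6 ke L.
  The penult (syllable 5, ma:) is heavy, so it takes stress.
  → primary stress on syllable 5.

yes: 3→5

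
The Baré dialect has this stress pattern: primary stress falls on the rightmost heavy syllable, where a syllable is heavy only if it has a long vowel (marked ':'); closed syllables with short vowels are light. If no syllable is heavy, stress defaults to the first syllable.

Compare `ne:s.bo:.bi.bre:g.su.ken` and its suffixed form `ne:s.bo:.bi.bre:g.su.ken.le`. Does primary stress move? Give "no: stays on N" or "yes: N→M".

Base `ne:s.bo:.bi.bre:g.su.ken` (6 syllables):
  Weights: 1 ne:s H, 2 bo: H, 3 bi L, 4 bre:g H, 5 su L, 6 ken L.
  Heavy syllables in the domain: 1, 2, 4. The rightmost is syllable 4 (bre:g).
  → primary stress on syllable 4.
Suffixed `ne:s.bo:.bi.bre:g.su.ken.le` (7 syllables):
  Weights: 1 ne:s H, 2 bo: H, 3 bi L, 4 bre:g H, 5 su L, 6 ken L, 7 le L.
  Heavy syllables in the domain: 1, 2, 4. The rightmost is syllable 4 (bre:g).
  → primary stress on syllable 4.

no: stays on 4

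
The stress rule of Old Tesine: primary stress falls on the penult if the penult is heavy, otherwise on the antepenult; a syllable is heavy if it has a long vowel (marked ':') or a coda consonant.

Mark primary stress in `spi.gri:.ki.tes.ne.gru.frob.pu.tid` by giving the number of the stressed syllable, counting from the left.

7

Weights: 7 frob H, 8 pu L, 9 tid H.
The penult (syllable 8, pu) is light, so stress falls on the antepenult (syllable 7, frob).
Primary stress: syllable 7 → spi.gri:.ki.tes.ne.gru.ˈfrob.pu.tid.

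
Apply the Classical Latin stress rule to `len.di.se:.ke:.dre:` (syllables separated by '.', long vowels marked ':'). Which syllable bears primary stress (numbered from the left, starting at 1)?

Classical Latin: stress the penult if heavy (long vowel or closed), else the antepenult.
Weights: 3 se: H, 4 ke: H, 5 dre: H.
The penult (syllable 4, ke:) is heavy, so it takes stress.
Stress on syllable 4: len.di.se:.ˈke:.dre:.

4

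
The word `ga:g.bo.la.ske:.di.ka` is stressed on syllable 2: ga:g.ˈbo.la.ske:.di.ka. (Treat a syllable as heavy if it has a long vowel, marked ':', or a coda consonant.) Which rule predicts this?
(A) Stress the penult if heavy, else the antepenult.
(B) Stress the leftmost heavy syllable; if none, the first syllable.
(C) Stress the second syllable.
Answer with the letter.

Rule A → syllable 4 (observed: 2).
Rule B → syllable 1 (observed: 2).
Rule C → syllable 2 ✓.

C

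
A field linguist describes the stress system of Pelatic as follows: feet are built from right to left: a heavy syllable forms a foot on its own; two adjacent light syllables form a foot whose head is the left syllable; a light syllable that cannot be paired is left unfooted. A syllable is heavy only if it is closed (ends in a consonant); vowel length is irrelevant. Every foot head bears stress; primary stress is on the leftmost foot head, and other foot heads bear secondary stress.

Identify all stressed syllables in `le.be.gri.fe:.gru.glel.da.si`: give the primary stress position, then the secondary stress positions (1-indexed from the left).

primary 2, secondary 4, 6, 7

Weights: 1 le L, 2 be L, 3 gri L, 4 fe: L, 5 gru L, 6 glel H, 7 da L, 8 si L.
Parse right to left (heavy = foot alone; LL = one foot; stranded L unfooted): le (ˈbe.gri) (ˈfe:.gru) (ˈglel) (ˈda.si).
Foot heads: 2, 4, 6, 7.
Primary stress on the leftmost head = syllable 2.
Secondary stress on 4, 6, 7: le.ˈbe.gri.ˌfe:.gru.ˌglel.ˌda.si.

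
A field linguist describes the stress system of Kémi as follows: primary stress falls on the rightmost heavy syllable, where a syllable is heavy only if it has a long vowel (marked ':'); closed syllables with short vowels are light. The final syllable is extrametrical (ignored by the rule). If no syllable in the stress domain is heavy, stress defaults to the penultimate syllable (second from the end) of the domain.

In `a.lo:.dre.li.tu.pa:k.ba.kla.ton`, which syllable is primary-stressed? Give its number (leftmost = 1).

6

The final syllable (9, ton) is extrametrical; the stress domain is syllables 1–8.
Weights: 1 a L, 2 lo: H, 3 dre L, 4 li L, 5 tu L, 6 pa:k H, 7 ba L, 8 kla L.
Heavy syllables in the domain: 2, 6. The rightmost is syllable 6 (pa:k).
Primary stress: syllable 6 → a.lo:.dre.li.tu.ˈpa:k.ba.kla.ton.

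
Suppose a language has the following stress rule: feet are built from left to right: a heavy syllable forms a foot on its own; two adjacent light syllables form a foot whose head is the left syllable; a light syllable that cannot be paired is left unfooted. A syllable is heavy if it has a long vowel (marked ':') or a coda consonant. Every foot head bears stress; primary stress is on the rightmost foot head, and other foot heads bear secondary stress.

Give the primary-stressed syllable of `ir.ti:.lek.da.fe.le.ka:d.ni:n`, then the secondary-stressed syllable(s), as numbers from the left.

primary 8, secondary 1, 2, 3, 4, 7

Weights: 1 ir H, 2 ti: H, 3 lek H, 4 da L, 5 fe L, 6 le L, 7 ka:d H, 8 ni:n H.
Parse left to right (heavy = foot alone; LL = one foot; stranded L unfooted): (ˈir) (ˈti:) (ˈlek) (ˈda.fe) le (ˈka:d) (ˈni:n).
Foot heads: 1, 2, 3, 4, 7, 8.
Primary stress on the rightmost head = syllable 8.
Secondary stress on 1, 2, 3, 4, 7: ˌir.ˌti:.ˌlek.ˌda.fe.le.ˌka:d.ˈni:n.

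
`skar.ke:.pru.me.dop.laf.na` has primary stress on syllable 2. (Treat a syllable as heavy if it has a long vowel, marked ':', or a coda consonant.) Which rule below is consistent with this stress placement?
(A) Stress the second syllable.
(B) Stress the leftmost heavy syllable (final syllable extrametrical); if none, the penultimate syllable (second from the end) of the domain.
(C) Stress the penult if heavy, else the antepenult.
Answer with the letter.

Rule A → syllable 2 ✓.
Rule B → syllable 1 (observed: 2).
Rule C → syllable 6 (observed: 2).

A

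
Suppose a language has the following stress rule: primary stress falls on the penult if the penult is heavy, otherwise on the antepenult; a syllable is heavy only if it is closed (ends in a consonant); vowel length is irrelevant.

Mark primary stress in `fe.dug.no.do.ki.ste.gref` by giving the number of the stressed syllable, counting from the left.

5

Weights: 5 ki L, 6 ste L, 7 gref H.
The penult (syllable 6, ste) is light, so stress falls on the antepenult (syllable 5, ki).
Primary stress: syllable 5 → fe.dug.no.do.ˈki.ste.gref.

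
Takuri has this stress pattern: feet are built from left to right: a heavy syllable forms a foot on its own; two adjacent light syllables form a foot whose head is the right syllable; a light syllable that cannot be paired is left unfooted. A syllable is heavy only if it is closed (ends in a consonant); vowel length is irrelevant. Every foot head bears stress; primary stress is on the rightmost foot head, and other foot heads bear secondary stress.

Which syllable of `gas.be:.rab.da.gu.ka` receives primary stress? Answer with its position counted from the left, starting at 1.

Weights: 1 gas H, 2 be: L, 3 rab H, 4 da L, 5 gu L, 6 ka L.
Parse left to right (heavy = foot alone; LL = one foot; stranded L unfooted): (ˈgas) be: (ˈrab) (da.ˈgu) ka.
Foot heads: 1, 3, 5.
Primary stress on the rightmost head = syllable 5.
Primary stress: syllable 5 → gas.be:.rab.da.ˈgu.ka.

5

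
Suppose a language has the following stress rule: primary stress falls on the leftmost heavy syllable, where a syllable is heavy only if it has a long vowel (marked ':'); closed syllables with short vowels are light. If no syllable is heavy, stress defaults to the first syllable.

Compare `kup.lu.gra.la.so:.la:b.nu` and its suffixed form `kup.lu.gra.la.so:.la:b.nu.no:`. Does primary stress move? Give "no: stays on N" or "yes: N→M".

no: stays on 5

Base `kup.lu.gra.la.so:.la:b.nu` (7 syllables):
  Weights: 1 kup L, 2 lu L, 3 gra L, 4 la L, 5 so: H, 6 la:b H, 7 nu L.
  Heavy syllables in the domain: 5, 6. The leftmost is syllable 5 (so:).
  → primary stress on syllable 5.
Suffixed `kup.lu.gra.la.so:.la:b.nu.no:` (8 syllables):
  Weights: 1 kup L, 2 lu L, 3 gra L, 4 la L, 5 so: H, 6 la:b H, 7 nu L, 8 no: H.
  Heavy syllables in the domain: 5, 6, 8. The leftmost is syllable 5 (so:).
  → primary stress on syllable 5.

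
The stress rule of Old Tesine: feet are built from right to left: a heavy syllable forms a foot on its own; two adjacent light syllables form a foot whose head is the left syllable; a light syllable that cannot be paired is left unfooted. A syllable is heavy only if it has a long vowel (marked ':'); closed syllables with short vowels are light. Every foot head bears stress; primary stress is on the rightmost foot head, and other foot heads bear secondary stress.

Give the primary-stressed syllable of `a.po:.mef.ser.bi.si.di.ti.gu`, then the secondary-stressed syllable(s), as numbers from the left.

primary 8, secondary 2, 4, 6

Weights: 1 a L, 2 po: H, 3 mef L, 4 ser L, 5 bi L, 6 si L, 7 di L, 8 ti L, 9 gu L.
Parse right to left (heavy = foot alone; LL = one foot; stranded L unfooted): a (ˈpo:) mef (ˈser.bi) (ˈsi.di) (ˈti.gu).
Foot heads: 2, 4, 6, 8.
Primary stress on the rightmost head = syllable 8.
Secondary stress on 2, 4, 6: a.ˌpo:.mef.ˌser.bi.ˌsi.di.ˈti.gu.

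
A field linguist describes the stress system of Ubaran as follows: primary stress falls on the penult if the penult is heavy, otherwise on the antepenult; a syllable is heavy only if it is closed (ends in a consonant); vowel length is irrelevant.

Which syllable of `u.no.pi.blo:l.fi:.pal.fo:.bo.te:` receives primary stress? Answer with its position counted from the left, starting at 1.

Weights: 7 fo: L, 8 bo L, 9 te: L.
The penult (syllable 8, bo) is light, so stress falls on the antepenult (syllable 7, fo:).
Primary stress: syllable 7 → u.no.pi.blo:l.fi:.pal.ˈfo:.bo.te:.

7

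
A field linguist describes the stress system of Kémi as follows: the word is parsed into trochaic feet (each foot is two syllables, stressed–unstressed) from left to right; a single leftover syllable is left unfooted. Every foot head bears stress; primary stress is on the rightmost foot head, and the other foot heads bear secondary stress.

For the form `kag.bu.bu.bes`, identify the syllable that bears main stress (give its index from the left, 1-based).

3

Parse left to right into trochaic (ˈσσ) feet: (ˈkag.bu) (ˈbu.bes).
Foot heads (stressed positions): 1, 3.
End Rule Rightmost: primary stress on the rightmost head = syllable 3.
Primary stress: syllable 3 → kag.bu.ˈbu.bes.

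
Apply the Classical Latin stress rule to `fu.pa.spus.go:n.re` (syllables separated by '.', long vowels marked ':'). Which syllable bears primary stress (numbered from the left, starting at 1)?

4

Classical Latin: stress the penult if heavy (long vowel or closed), else the antepenult.
Weights: 3 spus H, 4 go:n H, 5 re L.
The penult (syllable 4, go:n) is heavy, so it takes stress.
Stress on syllable 4: fu.pa.spus.ˈgo:n.re.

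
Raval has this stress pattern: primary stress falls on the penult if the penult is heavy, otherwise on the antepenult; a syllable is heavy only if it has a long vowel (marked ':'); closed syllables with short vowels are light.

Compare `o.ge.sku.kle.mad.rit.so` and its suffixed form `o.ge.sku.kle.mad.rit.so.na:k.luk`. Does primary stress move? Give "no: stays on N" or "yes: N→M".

Base `o.ge.sku.kle.mad.rit.so` (7 syllables):
  Weights: 5 mad L, 6 rit L, 7 so L.
  The penult (syllable 6, rit) is light, so stress falls on the antepenult (syllable 5, mad).
  → primary stress on syllable 5.
Suffixed `o.ge.sku.kle.mad.rit.so.na:k.luk` (9 syllables):
  Weights: 7 so L, 8 na:k H, 9 luk L.
  The penult (syllable 8, na:k) is heavy, so it takes stress.
  → primary stress on syllable 8.

yes: 5→8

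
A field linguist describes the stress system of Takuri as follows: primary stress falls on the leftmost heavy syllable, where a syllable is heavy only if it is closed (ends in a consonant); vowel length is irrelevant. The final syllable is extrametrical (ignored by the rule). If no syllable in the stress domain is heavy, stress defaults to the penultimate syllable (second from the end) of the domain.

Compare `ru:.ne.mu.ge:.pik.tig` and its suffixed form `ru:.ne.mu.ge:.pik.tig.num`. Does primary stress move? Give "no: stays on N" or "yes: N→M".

no: stays on 5

Base `ru:.ne.mu.ge:.pik.tig` (6 syllables):
  The final syllable (6, tig) is extrametrical; the stress domain is syllables 1–5.
  Weights: 1 ru: L, 2 ne L, 3 mu L, 4 ge: L, 5 pik H.
  Heavy syllables in the domain: 5. The leftmost is syllable 5 (pik).
  → primary stress on syllable 5.
Suffixed `ru:.ne.mu.ge:.pik.tig.num` (7 syllables):
  The final syllable (7, num) is extrametrical; the stress domain is syllables 1–6.
  Weights: 1 ru: L, 2 ne L, 3 mu L, 4 ge: L, 5 pik H, 6 tig H.
  Heavy syllables in the domain: 5, 6. The leftmost is syllable 5 (pik).
  → primary stress on syllable 5.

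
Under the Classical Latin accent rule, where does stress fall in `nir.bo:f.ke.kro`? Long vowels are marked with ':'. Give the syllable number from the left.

Classical Latin: stress the penult if heavy (long vowel or closed), else the antepenult.
Weights: 2 bo:f H, 3 ke L, 4 kro L.
The penult (syllable 3, ke) is light, so stress falls on the antepenult (syllable 2, bo:f).
Stress on syllable 2: nir.ˈbo:f.ke.kro.

2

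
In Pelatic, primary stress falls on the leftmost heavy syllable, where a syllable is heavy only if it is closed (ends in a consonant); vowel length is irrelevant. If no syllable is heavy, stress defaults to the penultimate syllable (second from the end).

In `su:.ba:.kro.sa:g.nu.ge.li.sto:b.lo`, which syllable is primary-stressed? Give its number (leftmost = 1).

4

Weights: 1 su: L, 2 ba: L, 3 kro L, 4 sa:g H, 5 nu L, 6 ge L, 7 li L, 8 sto:b H, 9 lo L.
Heavy syllables in the domain: 4, 8. The leftmost is syllable 4 (sa:g).
Primary stress: syllable 4 → su:.ba:.kro.ˈsa:g.nu.ge.li.sto:b.lo.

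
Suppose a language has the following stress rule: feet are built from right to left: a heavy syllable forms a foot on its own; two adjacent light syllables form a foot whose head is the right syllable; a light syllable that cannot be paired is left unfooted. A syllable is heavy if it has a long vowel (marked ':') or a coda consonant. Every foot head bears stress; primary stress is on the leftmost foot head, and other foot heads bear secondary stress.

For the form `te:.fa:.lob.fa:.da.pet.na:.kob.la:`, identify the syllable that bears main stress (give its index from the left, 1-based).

1

Weights: 1 te: H, 2 fa: H, 3 lob H, 4 fa: H, 5 da L, 6 pet H, 7 na: H, 8 kob H, 9 la: H.
Parse right to left (heavy = foot alone; LL = one foot; stranded L unfooted): (ˈte:) (ˈfa:) (ˈlob) (ˈfa:) da (ˈpet) (ˈna:) (ˈkob) (ˈla:).
Foot heads: 1, 2, 3, 4, 6, 7, 8, 9.
Primary stress on the leftmost head = syllable 1.
Primary stress: syllable 1 → ˈte:.fa:.lob.fa:.da.pet.na:.kob.la:.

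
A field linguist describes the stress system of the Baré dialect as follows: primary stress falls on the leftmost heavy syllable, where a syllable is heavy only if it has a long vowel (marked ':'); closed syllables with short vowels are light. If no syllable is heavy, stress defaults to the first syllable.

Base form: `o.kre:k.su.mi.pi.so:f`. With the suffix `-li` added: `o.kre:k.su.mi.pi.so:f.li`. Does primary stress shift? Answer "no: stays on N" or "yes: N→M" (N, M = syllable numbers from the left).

Base `o.kre:k.su.mi.pi.so:f` (6 syllables):
  Weights: 1 o L, 2 kre:k H, 3 su L, 4 mi L, 5 pi L, 6 so:f H.
  Heavy syllables in the domain: 2, 6. The leftmost is syllable 2 (kre:k).
  → primary stress on syllable 2.
Suffixed `o.kre:k.su.mi.pi.so:f.li` (7 syllables):
  Weights: 1 o L, 2 kre:k H, 3 su L, 4 mi L, 5 pi L, 6 so:f H, 7 li L.
  Heavy syllables in the domain: 2, 6. The leftmost is syllable 2 (kre:k).
  → primary stress on syllable 2.

no: stays on 2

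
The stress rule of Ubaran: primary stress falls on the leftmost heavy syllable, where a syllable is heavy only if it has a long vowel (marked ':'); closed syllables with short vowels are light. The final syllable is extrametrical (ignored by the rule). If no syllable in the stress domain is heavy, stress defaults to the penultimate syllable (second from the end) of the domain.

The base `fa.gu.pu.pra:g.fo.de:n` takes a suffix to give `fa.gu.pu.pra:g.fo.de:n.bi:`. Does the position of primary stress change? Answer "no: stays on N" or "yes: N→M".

no: stays on 4

Base `fa.gu.pu.pra:g.fo.de:n` (6 syllables):
  The final syllable (6, de:n) is extrametrical; the stress domain is syllables 1–5.
  Weights: 1 fa L, 2 gu L, 3 pu L, 4 pra:g H, 5 fo L.
  Heavy syllables in the domain: 4. The leftmost is syllable 4 (pra:g).
  → primary stress on syllable 4.
Suffixed `fa.gu.pu.pra:g.fo.de:n.bi:` (7 syllables):
  The final syllable (7, bi:) is extrametrical; the stress domain is syllables 1–6.
  Weights: 1 fa L, 2 gu L, 3 pu L, 4 pra:g H, 5 fo L, 6 de:n H.
  Heavy syllables in the domain: 4, 6. The leftmost is syllable 4 (pra:g).
  → primary stress on syllable 4.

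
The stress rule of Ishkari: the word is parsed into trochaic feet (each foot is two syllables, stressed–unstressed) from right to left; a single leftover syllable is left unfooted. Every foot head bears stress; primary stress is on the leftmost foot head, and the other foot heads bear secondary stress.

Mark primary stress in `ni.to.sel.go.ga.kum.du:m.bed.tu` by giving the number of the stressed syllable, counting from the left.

Parse right to left into trochaic (ˈσσ) feet: ni (ˈto.sel) (ˈgo.ga) (ˈkum.du:m) (ˈbed.tu). Syllable 1 is left unfooted.
Foot heads (stressed positions): 2, 4, 6, 8.
End Rule Leftmost: primary stress on the leftmost head = syllable 2.
Primary stress: syllable 2 → ni.ˈto.sel.go.ga.kum.du:m.bed.tu.

2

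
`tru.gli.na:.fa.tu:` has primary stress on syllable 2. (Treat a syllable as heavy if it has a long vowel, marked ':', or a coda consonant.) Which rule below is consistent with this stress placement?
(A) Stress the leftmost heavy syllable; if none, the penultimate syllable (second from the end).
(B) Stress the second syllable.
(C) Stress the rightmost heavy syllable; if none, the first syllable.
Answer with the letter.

Rule A → syllable 3 (observed: 2).
Rule B → syllable 2 ✓.
Rule C → syllable 5 (observed: 2).

B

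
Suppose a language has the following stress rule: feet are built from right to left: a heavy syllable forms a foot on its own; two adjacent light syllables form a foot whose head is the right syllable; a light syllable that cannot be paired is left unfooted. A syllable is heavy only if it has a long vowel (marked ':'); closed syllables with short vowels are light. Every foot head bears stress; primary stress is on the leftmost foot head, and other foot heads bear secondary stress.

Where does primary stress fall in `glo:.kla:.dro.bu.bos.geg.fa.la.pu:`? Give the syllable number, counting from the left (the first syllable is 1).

Weights: 1 glo: H, 2 kla: H, 3 dro L, 4 bu L, 5 bos L, 6 geg L, 7 fa L, 8 la L, 9 pu: H.
Parse right to left (heavy = foot alone; LL = one foot; stranded L unfooted): (ˈglo:) (ˈkla:) (dro.ˈbu) (bos.ˈgeg) (fa.ˈla) (ˈpu:).
Foot heads: 1, 2, 4, 6, 8, 9.
Primary stress on the leftmost head = syllable 1.
Primary stress: syllable 1 → ˈglo:.kla:.dro.bu.bos.geg.fa.la.pu:.

1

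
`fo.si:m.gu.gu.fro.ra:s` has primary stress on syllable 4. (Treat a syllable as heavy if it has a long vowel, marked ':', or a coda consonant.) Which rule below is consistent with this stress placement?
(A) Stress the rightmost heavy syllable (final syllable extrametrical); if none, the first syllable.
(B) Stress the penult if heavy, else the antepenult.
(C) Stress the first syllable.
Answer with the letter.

Rule A → syllable 2 (observed: 4).
Rule B → syllable 4 ✓.
Rule C → syllable 1 (observed: 4).

B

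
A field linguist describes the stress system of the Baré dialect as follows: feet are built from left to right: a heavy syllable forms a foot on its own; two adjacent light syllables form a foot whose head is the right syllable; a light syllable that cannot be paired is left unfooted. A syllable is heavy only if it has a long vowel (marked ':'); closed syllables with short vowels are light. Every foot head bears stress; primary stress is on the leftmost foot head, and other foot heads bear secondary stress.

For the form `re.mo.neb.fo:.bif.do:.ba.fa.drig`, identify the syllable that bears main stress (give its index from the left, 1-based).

Weights: 1 re L, 2 mo L, 3 neb L, 4 fo: H, 5 bif L, 6 do: H, 7 ba L, 8 fa L, 9 drig L.
Parse left to right (heavy = foot alone; LL = one foot; stranded L unfooted): (re.ˈmo) neb (ˈfo:) bif (ˈdo:) (ba.ˈfa) drig.
Foot heads: 2, 4, 6, 8.
Primary stress on the leftmost head = syllable 2.
Primary stress: syllable 2 → re.ˈmo.neb.fo:.bif.do:.ba.fa.drig.

2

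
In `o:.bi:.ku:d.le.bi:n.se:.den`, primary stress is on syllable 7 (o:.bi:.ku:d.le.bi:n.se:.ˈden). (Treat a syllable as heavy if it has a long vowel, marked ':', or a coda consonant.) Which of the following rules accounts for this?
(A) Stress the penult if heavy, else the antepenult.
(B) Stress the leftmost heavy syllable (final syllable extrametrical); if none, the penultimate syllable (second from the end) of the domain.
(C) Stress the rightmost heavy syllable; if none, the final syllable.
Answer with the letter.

Rule A → syllable 6 (observed: 7).
Rule B → syllable 1 (observed: 7).
Rule C → syllable 7 ✓.

C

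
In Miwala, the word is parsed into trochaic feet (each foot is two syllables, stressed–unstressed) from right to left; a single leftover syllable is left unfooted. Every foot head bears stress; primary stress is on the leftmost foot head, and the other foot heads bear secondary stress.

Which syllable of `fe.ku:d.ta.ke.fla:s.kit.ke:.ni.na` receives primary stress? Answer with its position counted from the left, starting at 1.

2

Parse right to left into trochaic (ˈσσ) feet: fe (ˈku:d.ta) (ˈke.fla:s) (ˈkit.ke:) (ˈni.na). Syllable 1 is left unfooted.
Foot heads (stressed positions): 2, 4, 6, 8.
End Rule Leftmost: primary stress on the leftmost head = syllable 2.
Primary stress: syllable 2 → fe.ˈku:d.ta.ke.fla:s.kit.ke:.ni.na.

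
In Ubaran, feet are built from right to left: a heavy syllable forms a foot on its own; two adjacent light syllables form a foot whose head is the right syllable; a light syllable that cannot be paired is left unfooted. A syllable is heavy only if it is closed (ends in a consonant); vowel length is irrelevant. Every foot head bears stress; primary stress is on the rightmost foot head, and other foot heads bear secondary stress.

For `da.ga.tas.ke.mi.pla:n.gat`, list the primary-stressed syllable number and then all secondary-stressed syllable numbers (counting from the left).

Weights: 1 da L, 2 ga L, 3 tas H, 4 ke L, 5 mi L, 6 pla:n H, 7 gat H.
Parse right to left (heavy = foot alone; LL = one foot; stranded L unfooted): (da.ˈga) (ˈtas) (ke.ˈmi) (ˈpla:n) (ˈgat).
Foot heads: 2, 3, 5, 6, 7.
Primary stress on the rightmost head = syllable 7.
Secondary stress on 2, 3, 5, 6: da.ˌga.ˌtas.ke.ˌmi.ˌpla:n.ˈgat.

primary 7, secondary 2, 3, 5, 6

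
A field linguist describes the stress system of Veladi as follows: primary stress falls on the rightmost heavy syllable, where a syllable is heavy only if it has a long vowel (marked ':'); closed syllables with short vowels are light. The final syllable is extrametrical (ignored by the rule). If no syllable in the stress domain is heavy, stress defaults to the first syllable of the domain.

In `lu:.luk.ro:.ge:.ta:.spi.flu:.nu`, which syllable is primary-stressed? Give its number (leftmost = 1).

7

The final syllable (8, nu) is extrametrical; the stress domain is syllables 1–7.
Weights: 1 lu: H, 2 luk L, 3 ro: H, 4 ge: H, 5 ta: H, 6 spi L, 7 flu: H.
Heavy syllables in the domain: 1, 3, 4, 5, 7. The rightmost is syllable 7 (flu:).
Primary stress: syllable 7 → lu:.luk.ro:.ge:.ta:.spi.ˈflu:.nu.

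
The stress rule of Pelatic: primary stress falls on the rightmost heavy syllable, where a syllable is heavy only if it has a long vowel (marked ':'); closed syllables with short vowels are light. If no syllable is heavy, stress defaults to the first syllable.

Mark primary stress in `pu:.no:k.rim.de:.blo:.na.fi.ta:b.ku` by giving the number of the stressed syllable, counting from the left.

Weights: 1 pu: H, 2 no:k H, 3 rim L, 4 de: H, 5 blo: H, 6 na L, 7 fi L, 8 ta:b H, 9 ku L.
Heavy syllables in the domain: 1, 2, 4, 5, 8. The rightmost is syllable 8 (ta:b).
Primary stress: syllable 8 → pu:.no:k.rim.de:.blo:.na.fi.ˈta:b.ku.

8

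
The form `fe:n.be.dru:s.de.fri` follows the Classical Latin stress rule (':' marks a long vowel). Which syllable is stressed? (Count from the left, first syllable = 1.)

3

Classical Latin: stress the penult if heavy (long vowel or closed), else the antepenult.
Weights: 3 dru:s H, 4 de L, 5 fri L.
The penult (syllable 4, de) is light, so stress falls on the antepenult (syllable 3, dru:s).
Stress on syllable 3: fe:n.be.ˈdru:s.de.fri.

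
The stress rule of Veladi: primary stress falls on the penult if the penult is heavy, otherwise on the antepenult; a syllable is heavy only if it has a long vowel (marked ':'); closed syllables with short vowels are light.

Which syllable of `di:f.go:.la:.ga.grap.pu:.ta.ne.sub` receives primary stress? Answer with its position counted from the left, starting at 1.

7

Weights: 7 ta L, 8 ne L, 9 sub L.
The penult (syllable 8, ne) is light, so stress falls on the antepenult (syllable 7, ta).
Primary stress: syllable 7 → di:f.go:.la:.ga.grap.pu:.ˈta.ne.sub.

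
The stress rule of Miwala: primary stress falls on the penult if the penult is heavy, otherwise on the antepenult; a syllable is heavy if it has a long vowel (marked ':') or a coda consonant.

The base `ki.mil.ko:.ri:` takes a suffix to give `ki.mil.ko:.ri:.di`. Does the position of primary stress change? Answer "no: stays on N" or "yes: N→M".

Base `ki.mil.ko:.ri:` (4 syllables):
  Weights: 2 mil H, 3 ko: H, 4 ri: H.
  The penult (syllable 3, ko:) is heavy, so it takes stress.
  → primary stress on syllable 3.
Suffixed `ki.mil.ko:.ri:.di` (5 syllables):
  Weights: 3 ko: H, 4 ri: H, 5 di L.
  The penult (syllable 4, ri:) is heavy, so it takes stress.
  → primary stress on syllable 4.

yes: 3→4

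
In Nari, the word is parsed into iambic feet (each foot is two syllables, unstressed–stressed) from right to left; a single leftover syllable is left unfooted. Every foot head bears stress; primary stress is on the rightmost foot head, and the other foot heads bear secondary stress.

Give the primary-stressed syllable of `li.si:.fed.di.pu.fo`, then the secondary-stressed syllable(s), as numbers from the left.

primary 6, secondary 2, 4

Parse right to left into iambic (σˈσ) feet: (li.ˈsi:) (fed.ˈdi) (pu.ˈfo).
Foot heads (stressed positions): 2, 4, 6.
End Rule Rightmost: primary stress on the rightmost head = syllable 6.
Secondary stress on 2, 4: li.ˌsi:.fed.ˌdi.pu.ˈfo.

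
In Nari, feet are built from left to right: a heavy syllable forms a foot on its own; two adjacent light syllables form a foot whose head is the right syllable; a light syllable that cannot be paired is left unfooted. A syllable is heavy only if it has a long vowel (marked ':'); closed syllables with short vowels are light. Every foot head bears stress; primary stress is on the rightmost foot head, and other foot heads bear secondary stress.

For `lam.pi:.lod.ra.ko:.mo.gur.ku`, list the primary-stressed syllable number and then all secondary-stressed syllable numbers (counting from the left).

primary 7, secondary 2, 4, 5

Weights: 1 lam L, 2 pi: H, 3 lod L, 4 ra L, 5 ko: H, 6 mo L, 7 gur L, 8 ku L.
Parse left to right (heavy = foot alone; LL = one foot; stranded L unfooted): lam (ˈpi:) (lod.ˈra) (ˈko:) (mo.ˈgur) ku.
Foot heads: 2, 4, 5, 7.
Primary stress on the rightmost head = syllable 7.
Secondary stress on 2, 4, 5: lam.ˌpi:.lod.ˌra.ˌko:.mo.ˈgur.ku.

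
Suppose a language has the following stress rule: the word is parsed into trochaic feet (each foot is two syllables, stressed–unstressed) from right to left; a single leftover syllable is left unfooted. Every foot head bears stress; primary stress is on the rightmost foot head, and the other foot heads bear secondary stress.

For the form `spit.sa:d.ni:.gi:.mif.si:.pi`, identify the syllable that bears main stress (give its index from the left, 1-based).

6

Parse right to left into trochaic (ˈσσ) feet: spit (ˈsa:d.ni:) (ˈgi:.mif) (ˈsi:.pi). Syllable 1 is left unfooted.
Foot heads (stressed positions): 2, 4, 6.
End Rule Rightmost: primary stress on the rightmost head = syllable 6.
Primary stress: syllable 6 → spit.sa:d.ni:.gi:.mif.ˈsi:.pi.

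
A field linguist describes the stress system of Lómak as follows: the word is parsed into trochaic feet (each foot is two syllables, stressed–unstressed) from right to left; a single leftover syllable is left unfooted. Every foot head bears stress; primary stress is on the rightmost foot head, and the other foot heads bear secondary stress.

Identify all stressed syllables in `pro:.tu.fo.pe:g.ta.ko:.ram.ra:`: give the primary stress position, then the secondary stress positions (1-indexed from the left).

primary 7, secondary 1, 3, 5

Parse right to left into trochaic (ˈσσ) feet: (ˈpro:.tu) (ˈfo.pe:g) (ˈta.ko:) (ˈram.ra:).
Foot heads (stressed positions): 1, 3, 5, 7.
End Rule Rightmost: primary stress on the rightmost head = syllable 7.
Secondary stress on 1, 3, 5: ˌpro:.tu.ˌfo.pe:g.ˌta.ko:.ˈram.ra:.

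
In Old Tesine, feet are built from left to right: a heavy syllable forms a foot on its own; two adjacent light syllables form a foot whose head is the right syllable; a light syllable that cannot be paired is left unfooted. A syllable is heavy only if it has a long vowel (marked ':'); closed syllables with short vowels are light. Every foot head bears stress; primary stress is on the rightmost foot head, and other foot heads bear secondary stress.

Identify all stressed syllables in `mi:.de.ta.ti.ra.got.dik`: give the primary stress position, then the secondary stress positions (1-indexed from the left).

primary 7, secondary 1, 3, 5

Weights: 1 mi: H, 2 de L, 3 ta L, 4 ti L, 5 ra L, 6 got L, 7 dik L.
Parse left to right (heavy = foot alone; LL = one foot; stranded L unfooted): (ˈmi:) (de.ˈta) (ti.ˈra) (got.ˈdik).
Foot heads: 1, 3, 5, 7.
Primary stress on the rightmost head = syllable 7.
Secondary stress on 1, 3, 5: ˌmi:.de.ˌta.ti.ˌra.got.ˈdik.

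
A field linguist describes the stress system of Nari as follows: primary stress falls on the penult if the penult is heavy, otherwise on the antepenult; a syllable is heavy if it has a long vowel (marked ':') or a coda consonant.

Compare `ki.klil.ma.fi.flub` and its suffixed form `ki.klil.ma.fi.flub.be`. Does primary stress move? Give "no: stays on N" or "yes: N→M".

yes: 3→5

Base `ki.klil.ma.fi.flub` (5 syllables):
  Weights: 3 ma L, 4 fi L, 5 flub H.
  The penult (syllable 4, fi) is light, so stress falls on the antepenult (syllable 3, ma).
  → primary stress on syllable 3.
Suffixed `ki.klil.ma.fi.flub.be` (6 syllables):
  Weights: 4 fi L, 5 flub H, 6 be L.
  The penult (syllable 5, flub) is heavy, so it takes stress.
  → primary stress on syllable 5.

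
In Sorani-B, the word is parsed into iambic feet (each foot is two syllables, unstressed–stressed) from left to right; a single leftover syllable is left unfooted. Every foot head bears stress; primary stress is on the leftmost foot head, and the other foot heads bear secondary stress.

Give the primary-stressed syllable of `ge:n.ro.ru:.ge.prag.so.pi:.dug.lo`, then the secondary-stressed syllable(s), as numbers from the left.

Parse left to right into iambic (σˈσ) feet: (ge:n.ˈro) (ru:.ˈge) (prag.ˈso) (pi:.ˈdug) lo. Syllable 9 is left unfooted.
Foot heads (stressed positions): 2, 4, 6, 8.
End Rule Leftmost: primary stress on the leftmost head = syllable 2.
Secondary stress on 4, 6, 8: ge:n.ˈro.ru:.ˌge.prag.ˌso.pi:.ˌdug.lo.

primary 2, secondary 4, 6, 8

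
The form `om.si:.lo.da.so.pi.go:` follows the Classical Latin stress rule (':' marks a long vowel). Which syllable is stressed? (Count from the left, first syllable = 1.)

5

Classical Latin: stress the penult if heavy (long vowel or closed), else the antepenult.
Weights: 5 so L, 6 pi L, 7 go: H.
The penult (syllable 6, pi) is light, so stress falls on the antepenult (syllable 5, so).
Stress on syllable 5: om.si:.lo.da.ˈso.pi.go:.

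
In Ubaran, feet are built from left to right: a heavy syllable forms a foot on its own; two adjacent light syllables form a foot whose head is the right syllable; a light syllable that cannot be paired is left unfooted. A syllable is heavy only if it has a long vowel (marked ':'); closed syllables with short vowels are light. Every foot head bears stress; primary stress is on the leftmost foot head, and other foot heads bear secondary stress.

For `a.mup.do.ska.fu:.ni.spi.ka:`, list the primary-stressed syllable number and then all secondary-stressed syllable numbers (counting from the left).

primary 2, secondary 4, 5, 7, 8

Weights: 1 a L, 2 mup L, 3 do L, 4 ska L, 5 fu: H, 6 ni L, 7 spi L, 8 ka: H.
Parse left to right (heavy = foot alone; LL = one foot; stranded L unfooted): (a.ˈmup) (do.ˈska) (ˈfu:) (ni.ˈspi) (ˈka:).
Foot heads: 2, 4, 5, 7, 8.
Primary stress on the leftmost head = syllable 2.
Secondary stress on 4, 5, 7, 8: a.ˈmup.do.ˌska.ˌfu:.ni.ˌspi.ˌka:.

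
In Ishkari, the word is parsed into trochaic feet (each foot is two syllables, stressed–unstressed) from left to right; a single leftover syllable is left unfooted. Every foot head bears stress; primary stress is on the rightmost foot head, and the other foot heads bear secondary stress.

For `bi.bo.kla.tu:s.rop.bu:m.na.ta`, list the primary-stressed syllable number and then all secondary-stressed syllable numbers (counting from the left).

Parse left to right into trochaic (ˈσσ) feet: (ˈbi.bo) (ˈkla.tu:s) (ˈrop.bu:m) (ˈna.ta).
Foot heads (stressed positions): 1, 3, 5, 7.
End Rule Rightmost: primary stress on the rightmost head = syllable 7.
Secondary stress on 1, 3, 5: ˌbi.bo.ˌkla.tu:s.ˌrop.bu:m.ˈna.ta.

primary 7, secondary 1, 3, 5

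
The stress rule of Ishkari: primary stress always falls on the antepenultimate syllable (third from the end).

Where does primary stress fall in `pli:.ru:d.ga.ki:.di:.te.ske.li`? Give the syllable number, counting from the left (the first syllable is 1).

The word has 8 syllables; the antepenultimate syllable (third from the end) is syllable 6 (te).
Primary stress: syllable 6 → pli:.ru:d.ga.ki:.di:.ˈte.ske.li.

6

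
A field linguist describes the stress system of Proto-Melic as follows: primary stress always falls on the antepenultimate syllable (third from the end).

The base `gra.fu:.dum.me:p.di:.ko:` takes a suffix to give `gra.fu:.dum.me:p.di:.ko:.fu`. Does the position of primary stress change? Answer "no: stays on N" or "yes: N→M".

Base `gra.fu:.dum.me:p.di:.ko:` (6 syllables):
  The word has 6 syllables; the antepenultimate syllable (third from the end) is syllable 4 (me:p).
  → primary stress on syllable 4.
Suffixed `gra.fu:.dum.me:p.di:.ko:.fu` (7 syllables):
  The word has 7 syllables; the antepenultimate syllable (third from the end) is syllable 5 (di:).
  → primary stress on syllable 5.

yes: 4→5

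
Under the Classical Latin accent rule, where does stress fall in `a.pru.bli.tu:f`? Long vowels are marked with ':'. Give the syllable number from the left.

Classical Latin: stress the penult if heavy (long vowel or closed), else the antepenult.
Weights: 2 pru L, 3 bli L, 4 tu:f H.
The penult (syllable 3, bli) is light, so stress falls on the antepenult (syllable 2, pru).
Stress on syllable 2: a.ˈpru.bli.tu:f.

2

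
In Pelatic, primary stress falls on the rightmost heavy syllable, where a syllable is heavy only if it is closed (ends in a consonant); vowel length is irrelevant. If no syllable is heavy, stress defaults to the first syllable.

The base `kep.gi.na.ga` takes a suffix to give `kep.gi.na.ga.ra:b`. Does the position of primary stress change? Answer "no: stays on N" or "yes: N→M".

Base `kep.gi.na.ga` (4 syllables):
  Weights: 1 kep H, 2 gi L, 3 na L, 4 ga L.
  Heavy syllables in the domain: 1. The rightmost is syllable 1 (kep).
  → primary stress on syllable 1.
Suffixed `kep.gi.na.ga.ra:b` (5 syllables):
  Weights: 1 kep H, 2 gi L, 3 na L, 4 ga L, 5 ra:b H.
  Heavy syllables in the domain: 1, 5. The rightmost is syllable 5 (ra:b).
  → primary stress on syllable 5.

yes: 1→5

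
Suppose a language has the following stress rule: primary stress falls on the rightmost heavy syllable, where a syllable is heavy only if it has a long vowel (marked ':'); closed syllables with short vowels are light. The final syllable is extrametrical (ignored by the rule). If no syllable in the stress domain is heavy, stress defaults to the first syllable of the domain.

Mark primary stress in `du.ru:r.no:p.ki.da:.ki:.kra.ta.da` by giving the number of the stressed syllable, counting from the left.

6

The final syllable (9, da) is extrametrical; the stress domain is syllables 1–8.
Weights: 1 du L, 2 ru:r H, 3 no:p H, 4 ki L, 5 da: H, 6 ki: H, 7 kra L, 8 ta L.
Heavy syllables in the domain: 2, 3, 5, 6. The rightmost is syllable 6 (ki:).
Primary stress: syllable 6 → du.ru:r.no:p.ki.da:.ˈki:.kra.ta.da.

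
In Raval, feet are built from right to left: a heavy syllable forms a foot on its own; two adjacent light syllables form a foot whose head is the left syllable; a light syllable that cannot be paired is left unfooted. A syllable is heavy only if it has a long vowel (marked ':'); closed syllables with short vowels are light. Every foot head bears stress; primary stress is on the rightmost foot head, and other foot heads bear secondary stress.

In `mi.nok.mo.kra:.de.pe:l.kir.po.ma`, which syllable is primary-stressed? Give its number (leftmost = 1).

Weights: 1 mi L, 2 nok L, 3 mo L, 4 kra: H, 5 de L, 6 pe:l H, 7 kir L, 8 po L, 9 ma L.
Parse right to left (heavy = foot alone; LL = one foot; stranded L unfooted): mi (ˈnok.mo) (ˈkra:) de (ˈpe:l) kir (ˈpo.ma).
Foot heads: 2, 4, 6, 8.
Primary stress on the rightmost head = syllable 8.
Primary stress: syllable 8 → mi.nok.mo.kra:.de.pe:l.kir.ˈpo.ma.

8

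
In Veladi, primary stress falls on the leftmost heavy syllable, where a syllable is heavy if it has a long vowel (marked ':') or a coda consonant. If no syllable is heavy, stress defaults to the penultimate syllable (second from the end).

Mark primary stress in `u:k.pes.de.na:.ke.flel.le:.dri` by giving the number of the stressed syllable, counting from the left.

Weights: 1 u:k H, 2 pes H, 3 de L, 4 na: H, 5 ke L, 6 flel H, 7 le: H, 8 dri L.
Heavy syllables in the domain: 1, 2, 4, 6, 7. The leftmost is syllable 1 (u:k).
Primary stress: syllable 1 → ˈu:k.pes.de.na:.ke.flel.le:.dri.

1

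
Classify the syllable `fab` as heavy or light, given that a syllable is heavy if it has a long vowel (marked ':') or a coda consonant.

heavy

`fab`: short vowel, closed (coda /b/). Closed → heavy.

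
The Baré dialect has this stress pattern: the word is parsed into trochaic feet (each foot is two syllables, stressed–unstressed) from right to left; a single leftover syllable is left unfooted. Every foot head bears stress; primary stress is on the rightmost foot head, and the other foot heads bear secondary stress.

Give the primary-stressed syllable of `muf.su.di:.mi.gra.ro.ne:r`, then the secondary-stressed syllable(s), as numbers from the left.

primary 6, secondary 2, 4

Parse right to left into trochaic (ˈσσ) feet: muf (ˈsu.di:) (ˈmi.gra) (ˈro.ne:r). Syllable 1 is left unfooted.
Foot heads (stressed positions): 2, 4, 6.
End Rule Rightmost: primary stress on the rightmost head = syllable 6.
Secondary stress on 2, 4: muf.ˌsu.di:.ˌmi.gra.ˈro.ne:r.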